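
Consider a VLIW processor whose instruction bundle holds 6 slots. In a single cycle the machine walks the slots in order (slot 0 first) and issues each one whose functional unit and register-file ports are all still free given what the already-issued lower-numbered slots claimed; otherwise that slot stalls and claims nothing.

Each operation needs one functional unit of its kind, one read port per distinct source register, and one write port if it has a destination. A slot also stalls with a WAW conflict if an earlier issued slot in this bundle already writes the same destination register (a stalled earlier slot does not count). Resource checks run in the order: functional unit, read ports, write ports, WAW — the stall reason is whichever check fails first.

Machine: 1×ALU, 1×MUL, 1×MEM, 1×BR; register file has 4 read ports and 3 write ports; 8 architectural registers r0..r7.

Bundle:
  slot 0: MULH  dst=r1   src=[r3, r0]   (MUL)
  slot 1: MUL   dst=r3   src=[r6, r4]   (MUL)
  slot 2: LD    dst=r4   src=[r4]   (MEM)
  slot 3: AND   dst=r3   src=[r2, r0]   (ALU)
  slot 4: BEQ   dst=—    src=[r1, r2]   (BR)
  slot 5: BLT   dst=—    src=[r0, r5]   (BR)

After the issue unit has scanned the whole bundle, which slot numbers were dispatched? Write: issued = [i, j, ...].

issued = [0, 2]

  0. MUL→r1 ⇒ go  {1A/0Mu/1Ld/1B | 2r 2w}
  1. MUL→r3 ⇒ no(FU)  {1A/0Mu/1Ld/1B | 2r 2w}
  2. MEM→r4 ⇒ go  {1A/0Mu/0Ld/1B | 1r 1w}
  3. ALU→r3 ⇒ no(RD_PORT)  {1A/0Mu/0Ld/1B | 1r 1w}
  4. BR ⇒ no(RD_PORT)  {1A/0Mu/0Ld/1B | 1r 1w}
  5. BR ⇒ no(RD_PORT)  {1A/0Mu/0Ld/1B | 1r 1w}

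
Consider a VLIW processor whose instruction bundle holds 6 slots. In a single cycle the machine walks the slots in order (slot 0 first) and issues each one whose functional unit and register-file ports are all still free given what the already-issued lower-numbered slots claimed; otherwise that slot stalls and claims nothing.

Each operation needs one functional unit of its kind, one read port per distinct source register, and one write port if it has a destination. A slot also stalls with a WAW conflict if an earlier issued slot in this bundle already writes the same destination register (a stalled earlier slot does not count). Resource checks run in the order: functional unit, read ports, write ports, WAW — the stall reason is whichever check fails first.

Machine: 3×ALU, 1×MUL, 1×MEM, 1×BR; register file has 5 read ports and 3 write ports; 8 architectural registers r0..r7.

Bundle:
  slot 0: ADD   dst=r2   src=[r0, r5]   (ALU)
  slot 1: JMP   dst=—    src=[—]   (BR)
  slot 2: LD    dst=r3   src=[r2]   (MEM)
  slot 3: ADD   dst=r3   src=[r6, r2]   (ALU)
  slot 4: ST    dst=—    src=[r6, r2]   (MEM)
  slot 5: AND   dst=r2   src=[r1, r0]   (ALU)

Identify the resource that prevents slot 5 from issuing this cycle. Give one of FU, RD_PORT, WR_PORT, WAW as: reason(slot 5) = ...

reason(slot 5) = WAW

slot 0 (ALU): ISSUE — free A2,Mu1,Ld1,B1 rp3 wp2
slot 1 (BR): ISSUE — free A2,Mu1,Ld1,B0 rp3 wp2
slot 2 (MEM): ISSUE — free A2,Mu1,Ld0,B0 rp2 wp1
slot 3 (ALU): stall WAW — free A2,Mu1,Ld0,B0 rp2 wp1
slot 4 (MEM): stall FU — free A2,Mu1,Ld0,B0 rp2 wp1
slot 5 (ALU): stall WAW — free A2,Mu1,Ld0,B0 rp2 wp1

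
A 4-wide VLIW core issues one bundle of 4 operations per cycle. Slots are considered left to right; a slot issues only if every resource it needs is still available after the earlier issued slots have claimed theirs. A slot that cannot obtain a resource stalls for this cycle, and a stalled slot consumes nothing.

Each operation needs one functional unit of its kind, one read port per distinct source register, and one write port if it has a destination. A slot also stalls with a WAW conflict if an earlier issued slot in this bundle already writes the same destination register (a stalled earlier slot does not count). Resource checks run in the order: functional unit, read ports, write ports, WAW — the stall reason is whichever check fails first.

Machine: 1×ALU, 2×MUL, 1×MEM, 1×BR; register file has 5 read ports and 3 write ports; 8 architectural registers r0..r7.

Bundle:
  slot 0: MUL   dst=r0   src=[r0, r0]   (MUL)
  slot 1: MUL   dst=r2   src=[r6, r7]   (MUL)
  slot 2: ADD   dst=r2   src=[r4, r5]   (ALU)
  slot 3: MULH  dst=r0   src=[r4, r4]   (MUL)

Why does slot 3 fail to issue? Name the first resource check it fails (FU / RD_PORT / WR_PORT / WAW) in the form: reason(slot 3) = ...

reason(slot 3) = FU

[0] MUL needs rd=1 wr=1: ok; after: ALU=1 MUL=1 MEM=1 BR=1, R=4, W=2
[1] MUL needs rd=2 wr=1: ok; after: ALU=1 MUL=0 MEM=1 BR=1, R=2, W=1
[2] ALU needs rd=2 wr=1: WAW; after: ALU=1 MUL=0 MEM=1 BR=1, R=2, W=1
[3] MUL needs rd=1 wr=1: FU; after: ALU=1 MUL=0 MEM=1 BR=1, R=2, W=1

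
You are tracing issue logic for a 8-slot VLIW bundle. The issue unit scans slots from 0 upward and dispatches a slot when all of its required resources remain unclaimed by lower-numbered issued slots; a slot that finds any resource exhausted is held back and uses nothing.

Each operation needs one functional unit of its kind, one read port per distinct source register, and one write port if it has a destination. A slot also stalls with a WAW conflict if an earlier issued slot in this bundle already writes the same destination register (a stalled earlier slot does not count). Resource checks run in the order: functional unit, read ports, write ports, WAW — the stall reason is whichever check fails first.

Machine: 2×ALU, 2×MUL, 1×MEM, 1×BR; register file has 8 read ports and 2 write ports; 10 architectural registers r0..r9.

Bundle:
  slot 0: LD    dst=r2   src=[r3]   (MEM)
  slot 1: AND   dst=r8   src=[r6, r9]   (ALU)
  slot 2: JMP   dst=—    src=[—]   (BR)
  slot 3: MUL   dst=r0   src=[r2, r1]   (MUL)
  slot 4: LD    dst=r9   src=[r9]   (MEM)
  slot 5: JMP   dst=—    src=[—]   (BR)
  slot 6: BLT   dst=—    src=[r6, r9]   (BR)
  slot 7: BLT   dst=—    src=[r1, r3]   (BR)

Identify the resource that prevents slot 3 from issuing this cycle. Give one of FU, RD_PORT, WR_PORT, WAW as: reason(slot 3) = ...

(0) want 1×MEM +1rd +1wr — yes → AL2|MU2|ME0|BR1|rd7|wr1
(1) want 1×ALU +2rd +1wr — yes → AL1|MU2|ME0|BR1|rd5|wr0
(2) want 1×BR +0rd +0wr — yes → AL1|MU2|ME0|BR0|rd5|wr0
(3) want 1×MUL +2rd +1wr — WR_PORT → AL1|MU2|ME0|BR0|rd5|wr0
(4) want 1×MEM +1rd +1wr — FU → AL1|MU2|ME0|BR0|rd5|wr0
(5) want 1×BR +0rd +0wr — FU → AL1|MU2|ME0|BR0|rd5|wr0
(6) want 1×BR +2rd +0wr — FU → AL1|MU2|ME0|BR0|rd5|wr0
(7) want 1×BR +2rd +0wr — FU → AL1|MU2|ME0|BR0|rd5|wr0

reason(slot 3) = WR_PORT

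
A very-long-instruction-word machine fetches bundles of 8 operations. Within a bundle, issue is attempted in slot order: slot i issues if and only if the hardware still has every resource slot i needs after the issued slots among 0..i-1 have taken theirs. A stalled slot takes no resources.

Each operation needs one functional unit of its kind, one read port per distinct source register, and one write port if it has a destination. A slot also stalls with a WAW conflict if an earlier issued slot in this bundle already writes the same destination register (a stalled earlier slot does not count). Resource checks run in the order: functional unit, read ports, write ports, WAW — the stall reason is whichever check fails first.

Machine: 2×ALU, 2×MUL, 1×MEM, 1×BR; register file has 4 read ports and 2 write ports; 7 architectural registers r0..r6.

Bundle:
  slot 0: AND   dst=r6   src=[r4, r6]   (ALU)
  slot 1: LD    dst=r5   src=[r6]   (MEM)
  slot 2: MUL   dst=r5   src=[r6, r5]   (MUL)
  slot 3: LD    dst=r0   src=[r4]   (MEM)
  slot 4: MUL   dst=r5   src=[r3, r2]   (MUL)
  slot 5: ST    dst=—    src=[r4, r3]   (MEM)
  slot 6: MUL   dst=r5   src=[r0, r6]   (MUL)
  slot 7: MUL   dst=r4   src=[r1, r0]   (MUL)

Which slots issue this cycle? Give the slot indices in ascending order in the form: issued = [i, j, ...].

issued = [0, 1]

  0. ALU→r6 ⇒ go  {1A/2Mu/1Ld/1B | 2r 1w}
  1. MEM→r5 ⇒ go  {1A/2Mu/0Ld/1B | 1r 0w}
  2. MUL→r5 ⇒ no(RD_PORT)  {1A/2Mu/0Ld/1B | 1r 0w}
  3. MEM→r0 ⇒ no(FU)  {1A/2Mu/0Ld/1B | 1r 0w}
  4. MUL→r5 ⇒ no(RD_PORT)  {1A/2Mu/0Ld/1B | 1r 0w}
  5. MEM ⇒ no(FU)  {1A/2Mu/0Ld/1B | 1r 0w}
  6. MUL→r5 ⇒ no(RD_PORT)  {1A/2Mu/0Ld/1B | 1r 0w}
  7. MUL→r4 ⇒ no(RD_PORT)  {1A/2Mu/0Ld/1B | 1r 0w}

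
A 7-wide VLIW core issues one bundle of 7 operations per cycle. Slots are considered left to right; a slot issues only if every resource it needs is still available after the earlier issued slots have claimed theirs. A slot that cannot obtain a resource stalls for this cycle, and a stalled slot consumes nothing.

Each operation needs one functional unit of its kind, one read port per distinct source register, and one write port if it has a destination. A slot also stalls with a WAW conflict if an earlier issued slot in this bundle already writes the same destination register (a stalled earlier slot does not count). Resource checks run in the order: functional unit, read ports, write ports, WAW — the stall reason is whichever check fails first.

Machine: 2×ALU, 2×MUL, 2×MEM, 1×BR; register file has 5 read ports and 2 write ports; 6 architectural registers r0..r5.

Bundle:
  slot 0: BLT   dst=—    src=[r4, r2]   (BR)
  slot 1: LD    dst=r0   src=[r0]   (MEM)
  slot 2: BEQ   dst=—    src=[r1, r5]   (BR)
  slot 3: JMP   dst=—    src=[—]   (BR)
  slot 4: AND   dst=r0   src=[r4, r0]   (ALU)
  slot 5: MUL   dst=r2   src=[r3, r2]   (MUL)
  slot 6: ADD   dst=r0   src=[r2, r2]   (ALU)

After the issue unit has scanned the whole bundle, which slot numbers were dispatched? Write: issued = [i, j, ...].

#0 BR src=r4,r2 dispatched  <A:2 Mu:2 Ld:2 B:0 rd:3 wr:2>
#1 MEM src=r0 dispatched  <A:2 Mu:2 Ld:1 B:0 rd:2 wr:1>
#2 BR src=r1,r5 held:FU  <A:2 Mu:2 Ld:1 B:0 rd:2 wr:1>
#3 BR src=- held:FU  <A:2 Mu:2 Ld:1 B:0 rd:2 wr:1>
#4 ALU src=r4,r0 held:WAW  <A:2 Mu:2 Ld:1 B:0 rd:2 wr:1>
#5 MUL src=r3,r2 dispatched  <A:2 Mu:1 Ld:1 B:0 rd:0 wr:0>
#6 ALU src=r2,r2 held:RD_PORT  <A:2 Mu:1 Ld:1 B:0 rd:0 wr:0>

issued = [0, 1, 5]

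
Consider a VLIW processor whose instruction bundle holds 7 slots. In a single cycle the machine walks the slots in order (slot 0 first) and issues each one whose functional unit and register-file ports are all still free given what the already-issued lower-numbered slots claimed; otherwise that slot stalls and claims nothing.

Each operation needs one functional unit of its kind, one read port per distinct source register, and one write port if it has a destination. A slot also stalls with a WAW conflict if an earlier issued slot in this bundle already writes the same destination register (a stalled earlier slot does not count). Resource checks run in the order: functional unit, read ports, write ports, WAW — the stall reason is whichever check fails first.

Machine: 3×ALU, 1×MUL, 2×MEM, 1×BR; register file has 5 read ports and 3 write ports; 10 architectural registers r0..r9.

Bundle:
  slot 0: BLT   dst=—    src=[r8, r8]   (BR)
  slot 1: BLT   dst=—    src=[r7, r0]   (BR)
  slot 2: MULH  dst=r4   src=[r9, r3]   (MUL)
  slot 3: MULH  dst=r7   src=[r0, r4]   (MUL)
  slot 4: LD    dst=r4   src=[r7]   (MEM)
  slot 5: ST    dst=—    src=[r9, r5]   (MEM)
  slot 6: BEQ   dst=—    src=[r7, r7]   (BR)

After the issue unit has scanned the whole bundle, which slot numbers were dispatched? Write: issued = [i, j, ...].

(0) want 1×BR +1rd +0wr — yes → AL3|MU1|ME2|BR0|rd4|wr3
(1) want 1×BR +2rd +0wr — FU → AL3|MU1|ME2|BR0|rd4|wr3
(2) want 1×MUL +2rd +1wr — yes → AL3|MU0|ME2|BR0|rd2|wr2
(3) want 1×MUL +2rd +1wr — FU → AL3|MU0|ME2|BR0|rd2|wr2
(4) want 1×MEM +1rd +1wr — WAW → AL3|MU0|ME2|BR0|rd2|wr2
(5) want 1×MEM +2rd +0wr — yes → AL3|MU0|ME1|BR0|rd0|wr2
(6) want 1×BR +1rd +0wr — FU → AL3|MU0|ME1|BR0|rd0|wr2

issued = [0, 2, 5]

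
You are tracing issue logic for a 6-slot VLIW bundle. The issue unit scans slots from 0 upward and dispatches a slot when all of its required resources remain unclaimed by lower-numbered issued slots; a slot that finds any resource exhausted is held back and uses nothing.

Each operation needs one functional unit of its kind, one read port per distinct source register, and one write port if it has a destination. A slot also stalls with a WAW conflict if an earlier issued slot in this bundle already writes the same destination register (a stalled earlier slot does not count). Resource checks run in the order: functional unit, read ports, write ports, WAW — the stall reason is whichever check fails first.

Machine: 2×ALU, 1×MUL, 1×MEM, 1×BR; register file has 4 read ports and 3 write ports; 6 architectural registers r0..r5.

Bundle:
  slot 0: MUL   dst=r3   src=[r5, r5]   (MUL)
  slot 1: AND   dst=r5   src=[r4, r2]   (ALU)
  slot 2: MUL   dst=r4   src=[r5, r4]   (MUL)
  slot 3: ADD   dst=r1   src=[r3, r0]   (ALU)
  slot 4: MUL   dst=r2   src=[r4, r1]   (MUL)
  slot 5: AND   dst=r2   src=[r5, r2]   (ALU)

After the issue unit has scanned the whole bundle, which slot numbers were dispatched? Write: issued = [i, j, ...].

#0 MUL src=r5,r5 dispatched  <A:2 Mu:0 Ld:1 B:1 rd:3 wr:2>
#1 ALU src=r4,r2 dispatched  <A:1 Mu:0 Ld:1 B:1 rd:1 wr:1>
#2 MUL src=r5,r4 held:FU  <A:1 Mu:0 Ld:1 B:1 rd:1 wr:1>
#3 ALU src=r3,r0 held:RD_PORT  <A:1 Mu:0 Ld:1 B:1 rd:1 wr:1>
#4 MUL src=r4,r1 held:FU  <A:1 Mu:0 Ld:1 B:1 rd:1 wr:1>
#5 ALU src=r5,r2 held:RD_PORT  <A:1 Mu:0 Ld:1 B:1 rd:1 wr:1>

issued = [0, 1]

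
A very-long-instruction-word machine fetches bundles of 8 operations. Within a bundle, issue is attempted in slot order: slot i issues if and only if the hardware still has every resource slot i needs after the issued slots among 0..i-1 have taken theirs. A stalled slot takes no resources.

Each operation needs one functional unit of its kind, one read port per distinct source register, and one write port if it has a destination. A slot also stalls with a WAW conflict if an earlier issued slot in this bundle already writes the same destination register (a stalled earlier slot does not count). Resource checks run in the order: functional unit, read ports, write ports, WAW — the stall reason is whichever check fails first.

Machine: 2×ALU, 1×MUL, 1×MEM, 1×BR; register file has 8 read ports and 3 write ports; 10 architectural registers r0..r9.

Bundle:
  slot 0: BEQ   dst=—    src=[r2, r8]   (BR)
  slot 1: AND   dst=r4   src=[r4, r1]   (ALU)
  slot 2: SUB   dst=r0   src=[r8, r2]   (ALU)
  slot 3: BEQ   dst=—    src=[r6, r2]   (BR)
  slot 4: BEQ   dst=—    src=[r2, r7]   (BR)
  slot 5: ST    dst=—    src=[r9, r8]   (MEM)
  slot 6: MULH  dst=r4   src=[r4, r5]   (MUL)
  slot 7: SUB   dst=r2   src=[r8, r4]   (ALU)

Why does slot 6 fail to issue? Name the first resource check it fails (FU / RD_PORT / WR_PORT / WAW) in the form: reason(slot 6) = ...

reason(slot 6) = RD_PORT

#0 BR src=r2,r8 dispatched  <A:2 Mu:1 Ld:1 B:0 rd:6 wr:3>
#1 ALU src=r4,r1 dispatched  <A:1 Mu:1 Ld:1 B:0 rd:4 wr:2>
#2 ALU src=r8,r2 dispatched  <A:0 Mu:1 Ld:1 B:0 rd:2 wr:1>
#3 BR src=r6,r2 held:FU  <A:0 Mu:1 Ld:1 B:0 rd:2 wr:1>
#4 BR src=r2,r7 held:FU  <A:0 Mu:1 Ld:1 B:0 rd:2 wr:1>
#5 MEM src=r9,r8 dispatched  <A:0 Mu:1 Ld:0 B:0 rd:0 wr:1>
#6 MUL src=r4,r5 held:RD_PORT  <A:0 Mu:1 Ld:0 B:0 rd:0 wr:1>
#7 ALU src=r8,r4 held:FU  <A:0 Mu:1 Ld:0 B:0 rd:0 wr:1>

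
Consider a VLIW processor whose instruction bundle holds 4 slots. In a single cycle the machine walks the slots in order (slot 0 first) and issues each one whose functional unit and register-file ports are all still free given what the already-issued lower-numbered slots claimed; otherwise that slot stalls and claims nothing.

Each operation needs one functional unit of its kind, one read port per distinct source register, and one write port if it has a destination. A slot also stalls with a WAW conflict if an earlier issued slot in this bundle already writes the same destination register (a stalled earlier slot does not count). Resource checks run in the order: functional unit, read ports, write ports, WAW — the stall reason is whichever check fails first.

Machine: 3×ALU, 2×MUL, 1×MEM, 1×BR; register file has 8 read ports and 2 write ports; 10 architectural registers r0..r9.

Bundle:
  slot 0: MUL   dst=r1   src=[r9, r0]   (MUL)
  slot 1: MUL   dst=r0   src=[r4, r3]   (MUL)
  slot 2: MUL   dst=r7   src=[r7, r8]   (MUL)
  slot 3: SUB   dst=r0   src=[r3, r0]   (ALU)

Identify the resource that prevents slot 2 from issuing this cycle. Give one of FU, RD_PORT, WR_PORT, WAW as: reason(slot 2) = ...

(0) want 1×MUL +2rd +1wr — yes → AL3|MU1|ME1|BR1|rd6|wr1
(1) want 1×MUL +2rd +1wr — yes → AL3|MU0|ME1|BR1|rd4|wr0
(2) want 1×MUL +2rd +1wr — FU → AL3|MU0|ME1|BR1|rd4|wr0
(3) want 1×ALU +2rd +1wr — WR_PORT → AL3|MU0|ME1|BR1|rd4|wr0

reason(slot 2) = FU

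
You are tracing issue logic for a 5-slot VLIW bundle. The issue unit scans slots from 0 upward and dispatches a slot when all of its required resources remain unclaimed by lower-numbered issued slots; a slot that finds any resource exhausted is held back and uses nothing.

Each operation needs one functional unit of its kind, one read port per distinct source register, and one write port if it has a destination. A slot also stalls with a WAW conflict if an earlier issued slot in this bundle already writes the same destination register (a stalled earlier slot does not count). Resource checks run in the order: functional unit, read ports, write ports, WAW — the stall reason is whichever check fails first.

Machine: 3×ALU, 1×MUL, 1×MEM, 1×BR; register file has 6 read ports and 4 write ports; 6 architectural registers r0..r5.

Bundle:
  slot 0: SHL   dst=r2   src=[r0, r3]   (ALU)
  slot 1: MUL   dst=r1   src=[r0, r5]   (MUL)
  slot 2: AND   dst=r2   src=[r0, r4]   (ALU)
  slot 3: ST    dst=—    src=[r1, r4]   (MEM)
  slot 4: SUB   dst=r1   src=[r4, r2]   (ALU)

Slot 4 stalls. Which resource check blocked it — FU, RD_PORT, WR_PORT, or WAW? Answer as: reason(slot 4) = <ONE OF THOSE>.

[0] ALU needs rd=2 wr=1: ok; after: ALU=2 MUL=1 MEM=1 BR=1, R=4, W=3
[1] MUL needs rd=2 wr=1: ok; after: ALU=2 MUL=0 MEM=1 BR=1, R=2, W=2
[2] ALU needs rd=2 wr=1: WAW; after: ALU=2 MUL=0 MEM=1 BR=1, R=2, W=2
[3] MEM needs rd=2 wr=0: ok; after: ALU=2 MUL=0 MEM=0 BR=1, R=0, W=2
[4] ALU needs rd=2 wr=1: RD_PORT; after: ALU=2 MUL=0 MEM=0 BR=1, R=0, W=2

reason(slot 4) = RD_PORT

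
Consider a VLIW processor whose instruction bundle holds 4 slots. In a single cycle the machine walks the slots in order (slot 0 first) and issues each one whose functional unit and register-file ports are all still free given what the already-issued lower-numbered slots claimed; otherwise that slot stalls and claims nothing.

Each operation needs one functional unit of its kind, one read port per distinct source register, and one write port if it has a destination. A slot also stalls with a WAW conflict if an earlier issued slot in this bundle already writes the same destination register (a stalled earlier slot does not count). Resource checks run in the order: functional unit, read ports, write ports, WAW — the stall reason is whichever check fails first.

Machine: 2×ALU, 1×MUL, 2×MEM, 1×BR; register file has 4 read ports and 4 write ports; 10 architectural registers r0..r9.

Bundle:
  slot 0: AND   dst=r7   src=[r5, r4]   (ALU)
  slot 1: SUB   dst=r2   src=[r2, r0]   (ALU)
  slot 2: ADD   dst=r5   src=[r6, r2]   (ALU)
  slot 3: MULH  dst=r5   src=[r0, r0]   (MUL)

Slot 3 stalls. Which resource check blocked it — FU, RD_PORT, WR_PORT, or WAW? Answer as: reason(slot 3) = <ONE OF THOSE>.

(0) want 1×ALU +2rd +1wr — yes → AL1|MU1|ME2|BR1|rd2|wr3
(1) want 1×ALU +2rd +1wr — yes → AL0|MU1|ME2|BR1|rd0|wr2
(2) want 1×ALU +2rd +1wr — FU → AL0|MU1|ME2|BR1|rd0|wr2
(3) want 1×MUL +1rd +1wr — RD_PORT → AL0|MU1|ME2|BR1|rd0|wr2

reason(slot 3) = RD_PORT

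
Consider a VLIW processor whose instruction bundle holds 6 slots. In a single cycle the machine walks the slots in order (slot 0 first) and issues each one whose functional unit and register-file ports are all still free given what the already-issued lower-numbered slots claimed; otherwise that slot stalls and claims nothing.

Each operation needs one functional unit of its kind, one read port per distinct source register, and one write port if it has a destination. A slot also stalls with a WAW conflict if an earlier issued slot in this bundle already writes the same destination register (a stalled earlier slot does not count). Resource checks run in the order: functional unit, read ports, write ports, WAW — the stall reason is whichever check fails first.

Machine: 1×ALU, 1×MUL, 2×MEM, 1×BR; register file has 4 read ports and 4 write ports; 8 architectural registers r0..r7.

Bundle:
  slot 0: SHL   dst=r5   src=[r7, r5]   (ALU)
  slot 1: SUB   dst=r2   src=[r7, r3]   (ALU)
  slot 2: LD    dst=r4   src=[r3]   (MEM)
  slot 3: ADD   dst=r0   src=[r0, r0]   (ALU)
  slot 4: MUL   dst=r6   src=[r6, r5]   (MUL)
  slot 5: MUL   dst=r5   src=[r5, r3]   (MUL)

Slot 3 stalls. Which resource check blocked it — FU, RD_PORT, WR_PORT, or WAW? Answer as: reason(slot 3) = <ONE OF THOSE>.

[0] ALU needs rd=2 wr=1: ok; after: ALU=0 MUL=1 MEM=2 BR=1, R=2, W=3
[1] ALU needs rd=2 wr=1: FU; after: ALU=0 MUL=1 MEM=2 BR=1, R=2, W=3
[2] MEM needs rd=1 wr=1: ok; after: ALU=0 MUL=1 MEM=1 BR=1, R=1, W=2
[3] ALU needs rd=1 wr=1: FU; after: ALU=0 MUL=1 MEM=1 BR=1, R=1, W=2
[4] MUL needs rd=2 wr=1: RD_PORT; after: ALU=0 MUL=1 MEM=1 BR=1, R=1, W=2
[5] MUL needs rd=2 wr=1: RD_PORT; after: ALU=0 MUL=1 MEM=1 BR=1, R=1, W=2

reason(slot 3) = FU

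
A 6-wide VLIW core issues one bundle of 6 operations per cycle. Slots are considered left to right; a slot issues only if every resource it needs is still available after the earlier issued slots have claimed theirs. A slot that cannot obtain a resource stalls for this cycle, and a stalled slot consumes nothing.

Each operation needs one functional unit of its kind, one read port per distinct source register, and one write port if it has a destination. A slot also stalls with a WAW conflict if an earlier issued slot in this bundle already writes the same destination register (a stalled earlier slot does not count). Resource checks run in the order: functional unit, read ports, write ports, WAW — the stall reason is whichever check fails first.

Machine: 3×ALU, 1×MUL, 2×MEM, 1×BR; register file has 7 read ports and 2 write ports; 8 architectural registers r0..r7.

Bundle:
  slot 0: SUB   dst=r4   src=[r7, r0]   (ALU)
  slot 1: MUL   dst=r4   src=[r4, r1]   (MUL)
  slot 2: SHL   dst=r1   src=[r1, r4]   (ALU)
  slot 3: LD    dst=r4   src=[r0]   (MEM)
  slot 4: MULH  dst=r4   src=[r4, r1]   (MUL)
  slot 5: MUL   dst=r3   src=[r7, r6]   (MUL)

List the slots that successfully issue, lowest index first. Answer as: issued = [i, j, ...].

slot 0 (ALU): ISSUE — free A2,Mu1,Ld2,B1 rp5 wp1
slot 1 (MUL): stall WAW — free A2,Mu1,Ld2,B1 rp5 wp1
slot 2 (ALU): ISSUE — free A1,Mu1,Ld2,B1 rp3 wp0
slot 3 (MEM): stall WR_PORT — free A1,Mu1,Ld2,B1 rp3 wp0
slot 4 (MUL): stall WR_PORT — free A1,Mu1,Ld2,B1 rp3 wp0
slot 5 (MUL): stall WR_PORT — free A1,Mu1,Ld2,B1 rp3 wp0

issued = [0, 2]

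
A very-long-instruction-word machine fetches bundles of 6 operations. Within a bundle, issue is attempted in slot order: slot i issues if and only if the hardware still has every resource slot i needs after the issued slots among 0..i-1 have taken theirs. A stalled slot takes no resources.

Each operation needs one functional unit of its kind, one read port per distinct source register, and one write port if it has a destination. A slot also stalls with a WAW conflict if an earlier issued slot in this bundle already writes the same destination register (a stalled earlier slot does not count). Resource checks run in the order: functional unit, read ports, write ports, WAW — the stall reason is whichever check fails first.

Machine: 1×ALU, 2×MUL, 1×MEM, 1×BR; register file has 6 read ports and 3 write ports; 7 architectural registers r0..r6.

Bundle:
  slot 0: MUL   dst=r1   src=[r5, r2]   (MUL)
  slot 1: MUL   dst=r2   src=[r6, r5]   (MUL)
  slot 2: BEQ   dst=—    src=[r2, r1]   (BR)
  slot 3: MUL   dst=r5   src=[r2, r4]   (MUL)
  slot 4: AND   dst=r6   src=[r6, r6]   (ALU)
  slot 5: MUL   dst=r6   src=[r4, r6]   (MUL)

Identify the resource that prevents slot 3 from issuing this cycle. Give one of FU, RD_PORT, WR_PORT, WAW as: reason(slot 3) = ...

slot 0 (MUL): ISSUE — free A1,Mu1,Ld1,B1 rp4 wp2
slot 1 (MUL): ISSUE — free A1,Mu0,Ld1,B1 rp2 wp1
slot 2 (BR): ISSUE — free A1,Mu0,Ld1,B0 rp0 wp1
slot 3 (MUL): stall FU — free A1,Mu0,Ld1,B0 rp0 wp1
slot 4 (ALU): stall RD_PORT — free A1,Mu0,Ld1,B0 rp0 wp1
slot 5 (MUL): stall FU — free A1,Mu0,Ld1,B0 rp0 wp1

reason(slot 3) = FU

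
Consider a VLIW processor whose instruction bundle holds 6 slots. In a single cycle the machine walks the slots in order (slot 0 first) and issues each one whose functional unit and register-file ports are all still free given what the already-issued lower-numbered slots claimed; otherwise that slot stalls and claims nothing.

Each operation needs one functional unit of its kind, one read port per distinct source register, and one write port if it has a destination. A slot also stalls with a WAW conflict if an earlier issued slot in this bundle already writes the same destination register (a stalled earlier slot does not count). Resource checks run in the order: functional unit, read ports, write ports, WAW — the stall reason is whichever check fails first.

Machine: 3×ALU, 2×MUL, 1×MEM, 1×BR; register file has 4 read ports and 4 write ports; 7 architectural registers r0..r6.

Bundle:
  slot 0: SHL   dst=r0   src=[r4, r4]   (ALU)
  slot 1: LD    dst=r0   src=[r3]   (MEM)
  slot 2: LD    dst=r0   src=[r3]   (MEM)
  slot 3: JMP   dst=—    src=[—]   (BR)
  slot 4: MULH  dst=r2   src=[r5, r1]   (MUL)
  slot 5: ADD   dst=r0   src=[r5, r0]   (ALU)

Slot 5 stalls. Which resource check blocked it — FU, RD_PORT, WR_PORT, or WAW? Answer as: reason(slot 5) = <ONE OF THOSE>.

  0. ALU→r0 ⇒ go  {2A/2Mu/1Ld/1B | 3r 3w}
  1. MEM→r0 ⇒ no(WAW)  {2A/2Mu/1Ld/1B | 3r 3w}
  2. MEM→r0 ⇒ no(WAW)  {2A/2Mu/1Ld/1B | 3r 3w}
  3. BR ⇒ go  {2A/2Mu/1Ld/0B | 3r 3w}
  4. MUL→r2 ⇒ go  {2A/1Mu/1Ld/0B | 1r 2w}
  5. ALU→r0 ⇒ no(RD_PORT)  {2A/1Mu/1Ld/0B | 1r 2w}

reason(slot 5) = RD_PORT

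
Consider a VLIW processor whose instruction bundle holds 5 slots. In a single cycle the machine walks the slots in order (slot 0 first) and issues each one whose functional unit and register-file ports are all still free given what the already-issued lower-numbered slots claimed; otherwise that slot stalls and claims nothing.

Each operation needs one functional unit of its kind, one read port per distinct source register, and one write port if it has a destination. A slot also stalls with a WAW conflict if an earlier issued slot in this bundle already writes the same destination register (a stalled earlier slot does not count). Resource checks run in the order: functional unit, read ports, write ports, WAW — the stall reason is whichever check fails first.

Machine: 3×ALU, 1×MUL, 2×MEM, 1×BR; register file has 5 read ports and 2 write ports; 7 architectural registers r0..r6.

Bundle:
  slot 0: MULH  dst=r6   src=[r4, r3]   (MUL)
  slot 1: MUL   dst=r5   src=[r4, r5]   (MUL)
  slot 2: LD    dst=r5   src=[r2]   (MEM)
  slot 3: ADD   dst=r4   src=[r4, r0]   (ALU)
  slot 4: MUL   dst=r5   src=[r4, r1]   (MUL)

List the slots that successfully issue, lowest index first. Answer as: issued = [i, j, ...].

issued = [0, 2]

slot 0 (MUL): ISSUE — free A3,Mu0,Ld2,B1 rp3 wp1
slot 1 (MUL): stall FU — free A3,Mu0,Ld2,B1 rp3 wp1
slot 2 (MEM): ISSUE — free A3,Mu0,Ld1,B1 rp2 wp0
slot 3 (ALU): stall WR_PORT — free A3,Mu0,Ld1,B1 rp2 wp0
slot 4 (MUL): stall FU — free A3,Mu0,Ld1,B1 rp2 wp0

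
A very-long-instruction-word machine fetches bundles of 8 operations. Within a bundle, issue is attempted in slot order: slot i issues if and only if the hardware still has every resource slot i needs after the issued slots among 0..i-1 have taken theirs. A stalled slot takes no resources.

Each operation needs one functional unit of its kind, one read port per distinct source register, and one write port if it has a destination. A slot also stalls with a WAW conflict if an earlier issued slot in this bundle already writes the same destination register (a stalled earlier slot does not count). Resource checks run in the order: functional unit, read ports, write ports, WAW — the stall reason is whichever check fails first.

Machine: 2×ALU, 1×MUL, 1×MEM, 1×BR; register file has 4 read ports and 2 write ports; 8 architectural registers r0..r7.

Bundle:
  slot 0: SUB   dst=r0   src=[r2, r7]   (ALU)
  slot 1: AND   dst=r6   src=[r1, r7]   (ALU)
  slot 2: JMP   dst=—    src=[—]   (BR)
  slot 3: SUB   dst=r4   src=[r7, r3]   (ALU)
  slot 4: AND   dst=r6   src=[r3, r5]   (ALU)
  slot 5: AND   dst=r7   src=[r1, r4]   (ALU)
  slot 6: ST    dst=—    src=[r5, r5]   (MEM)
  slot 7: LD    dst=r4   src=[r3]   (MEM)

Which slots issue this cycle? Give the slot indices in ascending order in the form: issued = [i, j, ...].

issued = [0, 1, 2]

(0) want 1×ALU +2rd +1wr — yes → AL1|MU1|ME1|BR1|rd2|wr1
(1) want 1×ALU +2rd +1wr — yes → AL0|MU1|ME1|BR1|rd0|wr0
(2) want 1×BR +0rd +0wr — yes → AL0|MU1|ME1|BR0|rd0|wr0
(3) want 1×ALU +2rd +1wr — FU → AL0|MU1|ME1|BR0|rd0|wr0
(4) want 1×ALU +2rd +1wr — FU → AL0|MU1|ME1|BR0|rd0|wr0
(5) want 1×ALU +2rd +1wr — FU → AL0|MU1|ME1|BR0|rd0|wr0
(6) want 1×MEM +1rd +0wr — RD_PORT → AL0|MU1|ME1|BR0|rd0|wr0
(7) want 1×MEM +1rd +1wr — RD_PORT → AL0|MU1|ME1|BR0|rd0|wr0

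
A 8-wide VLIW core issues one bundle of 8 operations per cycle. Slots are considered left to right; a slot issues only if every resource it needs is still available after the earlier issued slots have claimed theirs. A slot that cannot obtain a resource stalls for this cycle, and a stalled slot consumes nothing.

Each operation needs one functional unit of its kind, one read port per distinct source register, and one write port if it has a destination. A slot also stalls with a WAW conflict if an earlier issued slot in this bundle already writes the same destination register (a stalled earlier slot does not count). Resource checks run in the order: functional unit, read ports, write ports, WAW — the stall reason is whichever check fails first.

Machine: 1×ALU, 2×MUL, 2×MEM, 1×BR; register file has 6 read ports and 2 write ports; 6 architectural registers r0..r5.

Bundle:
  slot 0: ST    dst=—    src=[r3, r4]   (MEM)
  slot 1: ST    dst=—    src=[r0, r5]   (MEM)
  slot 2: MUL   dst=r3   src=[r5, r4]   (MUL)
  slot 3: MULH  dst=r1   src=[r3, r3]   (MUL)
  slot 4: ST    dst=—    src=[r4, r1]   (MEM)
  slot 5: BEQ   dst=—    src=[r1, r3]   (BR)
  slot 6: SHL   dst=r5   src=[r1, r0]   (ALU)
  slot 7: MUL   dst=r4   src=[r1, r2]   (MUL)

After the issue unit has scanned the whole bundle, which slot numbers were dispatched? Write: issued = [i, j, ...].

#0 MEM src=r3,r4 dispatched  <A:1 Mu:2 Ld:1 B:1 rd:4 wr:2>
#1 MEM src=r0,r5 dispatched  <A:1 Mu:2 Ld:0 B:1 rd:2 wr:2>
#2 MUL src=r5,r4 dispatched  <A:1 Mu:1 Ld:0 B:1 rd:0 wr:1>
#3 MUL src=r3,r3 held:RD_PORT  <A:1 Mu:1 Ld:0 B:1 rd:0 wr:1>
#4 MEM src=r4,r1 held:FU  <A:1 Mu:1 Ld:0 B:1 rd:0 wr:1>
#5 BR src=r1,r3 held:RD_PORT  <A:1 Mu:1 Ld:0 B:1 rd:0 wr:1>
#6 ALU src=r1,r0 held:RD_PORT  <A:1 Mu:1 Ld:0 B:1 rd:0 wr:1>
#7 MUL src=r1,r2 held:RD_PORT  <A:1 Mu:1 Ld:0 B:1 rd:0 wr:1>

issued = [0, 1, 2]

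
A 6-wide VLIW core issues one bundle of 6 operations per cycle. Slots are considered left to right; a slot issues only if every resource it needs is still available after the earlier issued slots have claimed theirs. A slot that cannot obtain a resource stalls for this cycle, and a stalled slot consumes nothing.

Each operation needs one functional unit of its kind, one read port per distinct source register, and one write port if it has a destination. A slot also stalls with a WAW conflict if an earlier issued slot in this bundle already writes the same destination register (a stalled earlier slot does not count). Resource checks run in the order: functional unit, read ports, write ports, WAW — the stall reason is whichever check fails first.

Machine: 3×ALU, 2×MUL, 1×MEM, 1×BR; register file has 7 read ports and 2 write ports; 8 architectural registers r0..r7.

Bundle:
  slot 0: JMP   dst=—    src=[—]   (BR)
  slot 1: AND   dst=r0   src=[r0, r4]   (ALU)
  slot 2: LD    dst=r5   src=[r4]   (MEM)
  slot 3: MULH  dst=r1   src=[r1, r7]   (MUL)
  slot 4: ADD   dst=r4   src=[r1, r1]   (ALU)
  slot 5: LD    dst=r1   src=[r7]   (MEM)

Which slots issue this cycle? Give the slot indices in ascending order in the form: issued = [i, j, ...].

issued = [0, 1, 2]

  0. BR ⇒ go  {3A/2Mu/1Ld/0B | 7r 2w}
  1. ALU→r0 ⇒ go  {2A/2Mu/1Ld/0B | 5r 1w}
  2. MEM→r5 ⇒ go  {2A/2Mu/0Ld/0B | 4r 0w}
  3. MUL→r1 ⇒ no(WR_PORT)  {2A/2Mu/0Ld/0B | 4r 0w}
  4. ALU→r4 ⇒ no(WR_PORT)  {2A/2Mu/0Ld/0B | 4r 0w}
  5. MEM→r1 ⇒ no(FU)  {2A/2Mu/0Ld/0B | 4r 0w}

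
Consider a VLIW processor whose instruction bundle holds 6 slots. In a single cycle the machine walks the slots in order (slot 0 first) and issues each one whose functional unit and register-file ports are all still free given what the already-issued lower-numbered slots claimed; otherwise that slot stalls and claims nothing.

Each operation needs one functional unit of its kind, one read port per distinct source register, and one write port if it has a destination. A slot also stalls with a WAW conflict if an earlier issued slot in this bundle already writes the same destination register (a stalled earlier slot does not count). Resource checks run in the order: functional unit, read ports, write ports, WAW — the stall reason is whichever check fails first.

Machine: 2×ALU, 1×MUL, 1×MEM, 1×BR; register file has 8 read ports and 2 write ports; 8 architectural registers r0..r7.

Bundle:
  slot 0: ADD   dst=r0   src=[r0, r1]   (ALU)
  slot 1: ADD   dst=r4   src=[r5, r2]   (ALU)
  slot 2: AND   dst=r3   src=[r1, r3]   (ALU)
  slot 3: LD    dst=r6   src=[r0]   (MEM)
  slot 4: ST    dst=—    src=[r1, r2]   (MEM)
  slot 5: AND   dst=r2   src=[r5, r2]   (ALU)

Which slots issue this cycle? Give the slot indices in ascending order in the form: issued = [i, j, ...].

(0) want 1×ALU +2rd +1wr — yes → AL1|MU1|ME1|BR1|rd6|wr1
(1) want 1×ALU +2rd +1wr — yes → AL0|MU1|ME1|BR1|rd4|wr0
(2) want 1×ALU +2rd +1wr — FU → AL0|MU1|ME1|BR1|rd4|wr0
(3) want 1×MEM +1rd +1wr — WR_PORT → AL0|MU1|ME1|BR1|rd4|wr0
(4) want 1×MEM +2rd +0wr — yes → AL0|MU1|ME0|BR1|rd2|wr0
(5) want 1×ALU +2rd +1wr — FU → AL0|MU1|ME0|BR1|rd2|wr0

issued = [0, 1, 4]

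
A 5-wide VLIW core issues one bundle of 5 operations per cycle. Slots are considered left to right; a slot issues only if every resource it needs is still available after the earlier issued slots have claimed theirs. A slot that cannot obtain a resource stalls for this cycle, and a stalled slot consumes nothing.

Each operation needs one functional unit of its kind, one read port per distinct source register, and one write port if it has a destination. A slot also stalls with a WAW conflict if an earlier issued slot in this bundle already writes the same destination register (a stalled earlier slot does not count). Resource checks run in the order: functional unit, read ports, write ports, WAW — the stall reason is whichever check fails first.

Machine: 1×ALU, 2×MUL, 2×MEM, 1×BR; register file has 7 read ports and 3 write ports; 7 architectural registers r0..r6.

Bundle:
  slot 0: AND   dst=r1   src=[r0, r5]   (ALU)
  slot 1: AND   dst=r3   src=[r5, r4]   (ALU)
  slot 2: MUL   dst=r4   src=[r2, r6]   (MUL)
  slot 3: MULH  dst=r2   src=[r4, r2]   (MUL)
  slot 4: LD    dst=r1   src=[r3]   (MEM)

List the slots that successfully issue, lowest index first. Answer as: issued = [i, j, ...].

issued = [0, 2, 3]

[0] ALU needs rd=2 wr=1: ok; after: ALU=0 MUL=2 MEM=2 BR=1, R=5, W=2
[1] ALU needs rd=2 wr=1: FU; after: ALU=0 MUL=2 MEM=2 BR=1, R=5, W=2
[2] MUL needs rd=2 wr=1: ok; after: ALU=0 MUL=1 MEM=2 BR=1, R=3, W=1
[3] MUL needs rd=2 wr=1: ok; after: ALU=0 MUL=0 MEM=2 BR=1, R=1, W=0
[4] MEM needs rd=1 wr=1: WR_PORT; after: ALU=0 MUL=0 MEM=2 BR=1, R=1, W=0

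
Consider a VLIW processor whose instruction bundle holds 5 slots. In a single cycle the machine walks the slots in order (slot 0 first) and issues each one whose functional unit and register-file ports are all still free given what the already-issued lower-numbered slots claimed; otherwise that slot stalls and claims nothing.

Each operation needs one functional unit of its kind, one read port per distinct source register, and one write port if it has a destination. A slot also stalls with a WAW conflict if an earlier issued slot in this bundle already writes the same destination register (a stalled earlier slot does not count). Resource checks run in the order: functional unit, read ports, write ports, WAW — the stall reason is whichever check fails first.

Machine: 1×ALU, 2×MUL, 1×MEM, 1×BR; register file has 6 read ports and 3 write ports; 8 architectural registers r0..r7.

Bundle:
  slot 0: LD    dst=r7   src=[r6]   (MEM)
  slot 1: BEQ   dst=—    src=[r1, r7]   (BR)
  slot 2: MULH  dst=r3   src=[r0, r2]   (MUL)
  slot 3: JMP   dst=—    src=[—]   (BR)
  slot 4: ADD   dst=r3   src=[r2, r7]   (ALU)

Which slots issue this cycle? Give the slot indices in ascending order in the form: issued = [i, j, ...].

issued = [0, 1, 2]

#0 MEM src=r6 dispatched  <A:1 Mu:2 Ld:0 B:1 rd:5 wr:2>
#1 BR src=r1,r7 dispatched  <A:1 Mu:2 Ld:0 B:0 rd:3 wr:2>
#2 MUL src=r0,r2 dispatched  <A:1 Mu:1 Ld:0 B:0 rd:1 wr:1>
#3 BR src=- held:FU  <A:1 Mu:1 Ld:0 B:0 rd:1 wr:1>
#4 ALU src=r2,r7 held:RD_PORT  <A:1 Mu:1 Ld:0 B:0 rd:1 wr:1>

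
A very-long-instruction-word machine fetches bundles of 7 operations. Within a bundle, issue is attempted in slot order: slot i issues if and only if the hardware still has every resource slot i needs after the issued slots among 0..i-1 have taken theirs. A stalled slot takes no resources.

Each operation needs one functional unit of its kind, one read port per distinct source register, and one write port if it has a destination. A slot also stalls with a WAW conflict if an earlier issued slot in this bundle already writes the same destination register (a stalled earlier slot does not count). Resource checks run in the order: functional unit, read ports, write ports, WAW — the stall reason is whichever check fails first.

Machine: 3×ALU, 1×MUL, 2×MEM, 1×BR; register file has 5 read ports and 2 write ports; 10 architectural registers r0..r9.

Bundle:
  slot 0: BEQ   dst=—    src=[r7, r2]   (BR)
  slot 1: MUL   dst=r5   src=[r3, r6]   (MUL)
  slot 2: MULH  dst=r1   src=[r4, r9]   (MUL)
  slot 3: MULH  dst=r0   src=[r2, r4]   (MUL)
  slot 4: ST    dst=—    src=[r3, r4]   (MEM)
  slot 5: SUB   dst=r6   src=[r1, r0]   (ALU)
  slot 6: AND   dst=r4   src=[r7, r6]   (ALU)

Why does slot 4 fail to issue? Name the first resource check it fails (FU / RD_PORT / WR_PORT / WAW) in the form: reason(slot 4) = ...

reason(slot 4) = RD_PORT

[0] BR needs rd=2 wr=0: ok; after: ALU=3 MUL=1 MEM=2 BR=0, R=3, W=2
[1] MUL needs rd=2 wr=1: ok; after: ALU=3 MUL=0 MEM=2 BR=0, R=1, W=1
[2] MUL needs rd=2 wr=1: FU; after: ALU=3 MUL=0 MEM=2 BR=0, R=1, W=1
[3] MUL needs rd=2 wr=1: FU; after: ALU=3 MUL=0 MEM=2 BR=0, R=1, W=1
[4] MEM needs rd=2 wr=0: RD_PORT; after: ALU=3 MUL=0 MEM=2 BR=0, R=1, W=1
[5] ALU needs rd=2 wr=1: RD_PORT; after: ALU=3 MUL=0 MEM=2 BR=0, R=1, W=1
[6] ALU needs rd=2 wr=1: RD_PORT; after: ALU=3 MUL=0 MEM=2 BR=0, R=1, W=1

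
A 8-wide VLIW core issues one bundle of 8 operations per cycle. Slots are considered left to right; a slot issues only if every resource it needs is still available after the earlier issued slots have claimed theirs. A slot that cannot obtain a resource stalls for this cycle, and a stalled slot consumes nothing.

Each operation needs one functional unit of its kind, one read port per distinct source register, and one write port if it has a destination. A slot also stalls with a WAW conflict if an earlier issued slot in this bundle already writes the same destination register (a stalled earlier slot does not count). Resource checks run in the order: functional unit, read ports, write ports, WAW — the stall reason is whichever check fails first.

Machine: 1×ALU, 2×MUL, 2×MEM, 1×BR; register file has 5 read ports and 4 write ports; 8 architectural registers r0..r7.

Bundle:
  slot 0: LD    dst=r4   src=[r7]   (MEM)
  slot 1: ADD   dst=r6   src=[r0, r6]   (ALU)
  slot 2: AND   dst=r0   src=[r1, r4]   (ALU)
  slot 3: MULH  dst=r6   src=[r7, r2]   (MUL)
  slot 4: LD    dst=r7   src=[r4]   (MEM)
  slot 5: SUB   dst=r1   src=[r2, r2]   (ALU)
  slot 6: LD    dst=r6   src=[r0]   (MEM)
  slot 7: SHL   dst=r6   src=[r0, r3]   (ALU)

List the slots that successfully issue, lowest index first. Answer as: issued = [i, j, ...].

issued = [0, 1, 4]

  0. MEM→r4 ⇒ go  {1A/2Mu/1Ld/1B | 4r 3w}
  1. ALU→r6 ⇒ go  {0A/2Mu/1Ld/1B | 2r 2w}
  2. ALU→r0 ⇒ no(FU)  {0A/2Mu/1Ld/1B | 2r 2w}
  3. MUL→r6 ⇒ no(WAW)  {0A/2Mu/1Ld/1B | 2r 2w}
  4. MEM→r7 ⇒ go  {0A/2Mu/0Ld/1B | 1r 1w}
  5. ALU→r1 ⇒ no(FU)  {0A/2Mu/0Ld/1B | 1r 1w}
  6. MEM→r6 ⇒ no(FU)  {0A/2Mu/0Ld/1B | 1r 1w}
  7. ALU→r6 ⇒ no(FU)  {0A/2Mu/0Ld/1B | 1r 1w}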